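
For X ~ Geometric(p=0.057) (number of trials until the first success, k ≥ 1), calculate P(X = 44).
0.004570

We have X ~ Geometric(p=0.057) (number of trials until the first success, k ≥ 1).

For a Geometric distribution, the PMF gives us the probability of each outcome.

Using the PMF formula:
P(X = 44) = 0.004570

Rounded to 4 decimal places: 0.0046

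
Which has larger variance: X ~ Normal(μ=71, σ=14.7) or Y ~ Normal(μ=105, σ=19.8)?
Y has larger variance (392.0400 > 216.0900)

Compute the variance for each distribution:

X ~ Normal(μ=71, σ=14.7):
Var(X) = 216.0900

Y ~ Normal(μ=105, σ=19.8):
Var(Y) = 392.0400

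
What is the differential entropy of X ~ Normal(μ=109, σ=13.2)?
3.9992 nats

We have X ~ Normal(μ=109, σ=13.2).

The differential entropy measures the uncertainty or information content of the distribution.

For a Normal distribution with μ=109, σ=13.2:
h(X) = 3.9992 nats

(In bits, this would be 5.7696 bits.)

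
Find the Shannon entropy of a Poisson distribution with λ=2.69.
1.8714 nats

We have X ~ Poisson(λ=2.69).

The Shannon entropy measures the uncertainty or information content of the distribution.

For a Poisson distribution with λ=2.69:
H(X) = 1.8714 nats

(In bits, this would be 2.6999 bits.)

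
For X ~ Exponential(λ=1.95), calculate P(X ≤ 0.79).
0.785726

We have X ~ Exponential(λ=1.95).

The CDF gives us P(X ≤ k).

Using the CDF:
P(X ≤ 0.79) = 0.785726

This means there's approximately a 78.6% chance that X is at most 0.79.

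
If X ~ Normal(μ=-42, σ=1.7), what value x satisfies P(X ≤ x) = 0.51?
-41.9574

We have X ~ Normal(μ=-42, σ=1.7).

We want to find x such that P(X ≤ x) = 0.51.

This is the 51st percentile, which means 51% of values fall below this point.

Using the inverse CDF (quantile function):
x = F⁻¹(0.51) = -41.9574

Verification: P(X ≤ -41.9574) = 0.51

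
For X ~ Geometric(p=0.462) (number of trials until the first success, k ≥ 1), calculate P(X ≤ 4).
0.916222

We have X ~ Geometric(p=0.462) (number of trials until the first success, k ≥ 1).

The CDF gives us P(X ≤ k).

Using the CDF:
P(X ≤ 4) = 0.916222

This means there's approximately a 91.6% chance that X is at most 4.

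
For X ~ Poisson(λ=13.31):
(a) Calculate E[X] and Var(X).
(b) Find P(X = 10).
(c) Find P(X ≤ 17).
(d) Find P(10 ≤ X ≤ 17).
(a) E[X] = 13.3100, Var(X) = 13.3100
(b) P(X = 10) = 0.079718
(c) P(X ≤ 17) = 0.872614
(d) P(10 ≤ X ≤ 17) = 0.726316

We have X ~ Poisson(λ=13.31).

(a) Moments:
E[X] = 13.3100
Var(X) = 13.3100
σ = √Var(X) = 3.6483

(b) Point probability using PMF:
P(X = 10) = 0.079718

(c) Cumulative probability using CDF:
P(X ≤ 17) = F(17) = 0.872614

(d) Range probability:
P(10 ≤ X ≤ 17) = P(X ≤ 17) - P(X ≤ 9)
                   = F(17) - F(9)
                   = 0.872614 - 0.146297
                   = 0.726316

This means approximately 72.6% of outcomes fall in the interval [10, 17].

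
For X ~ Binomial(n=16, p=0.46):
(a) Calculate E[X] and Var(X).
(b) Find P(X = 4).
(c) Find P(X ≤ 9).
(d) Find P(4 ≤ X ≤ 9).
(a) E[X] = 7.3600, Var(X) = 3.9744
(b) P(X = 4) = 0.050099
(c) P(X ≤ 9) = 0.858357
(d) P(4 ≤ X ≤ 9) = 0.834944

We have X ~ Binomial(n=16, p=0.46).

(a) Moments:
E[X] = 7.3600
Var(X) = 3.9744
σ = √Var(X) = 1.9936

(b) Point probability using PMF:
P(X = 4) = 0.050099

(c) Cumulative probability using CDF:
P(X ≤ 9) = F(9) = 0.858357

(d) Range probability:
P(4 ≤ X ≤ 9) = P(X ≤ 9) - P(X ≤ 3)
                   = F(9) - F(3)
                   = 0.858357 - 0.023413
                   = 0.834944

This means approximately 83.5% of outcomes fall in the interval [4, 9].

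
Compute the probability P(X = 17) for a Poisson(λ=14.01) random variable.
0.071436

We have X ~ Poisson(λ=14.01).

For a Poisson distribution, the PMF gives us the probability of each outcome.

Using the PMF formula:
P(X = 17) = 0.071436

Rounded to 4 decimal places: 0.0714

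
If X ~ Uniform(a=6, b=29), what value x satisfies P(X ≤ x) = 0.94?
27.6200

We have X ~ Uniform(a=6, b=29).

We want to find x such that P(X ≤ x) = 0.94.

This is the 94th percentile, which means 94% of values fall below this point.

Using the inverse CDF (quantile function):
x = F⁻¹(0.94) = 27.6200

Verification: P(X ≤ 27.6200) = 0.94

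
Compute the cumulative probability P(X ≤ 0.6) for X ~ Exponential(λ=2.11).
0.718043

We have X ~ Exponential(λ=2.11).

The CDF gives us P(X ≤ k).

Using the CDF:
P(X ≤ 0.6) = 0.718043

This means there's approximately a 71.8% chance that X is at most 0.6.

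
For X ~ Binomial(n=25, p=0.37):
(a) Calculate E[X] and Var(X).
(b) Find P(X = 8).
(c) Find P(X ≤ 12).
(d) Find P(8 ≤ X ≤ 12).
(a) E[X] = 9.2500, Var(X) = 5.8275
(b) P(X = 8) = 0.147387
(c) P(X ≤ 12) = 0.909255
(d) P(8 ≤ X ≤ 12) = 0.671888

We have X ~ Binomial(n=25, p=0.37).

(a) Moments:
E[X] = 9.2500
Var(X) = 5.8275
σ = √Var(X) = 2.4140

(b) Point probability using PMF:
P(X = 8) = 0.147387

(c) Cumulative probability using CDF:
P(X ≤ 12) = F(12) = 0.909255

(d) Range probability:
P(8 ≤ X ≤ 12) = P(X ≤ 12) - P(X ≤ 7)
                   = F(12) - F(7)
                   = 0.909255 - 0.237367
                   = 0.671888

This means approximately 67.2% of outcomes fall in the interval [8, 12].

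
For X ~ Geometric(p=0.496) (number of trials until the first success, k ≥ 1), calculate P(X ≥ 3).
0.254016

We have X ~ Geometric(p=0.496) (number of trials until the first success, k ≥ 1).

For discrete distributions, P(X ≥ 3) = 1 - P(X ≤ 2).

P(X ≤ 2) = 0.745984
P(X ≥ 3) = 1 - 0.745984 = 0.254016

So there's approximately a 25.4% chance that X is at least 3.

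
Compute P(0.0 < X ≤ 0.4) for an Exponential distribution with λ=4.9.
0.859142

We have X ~ Exponential(λ=4.9).

To find P(0.0 < X ≤ 0.4), we use:
P(0.0 < X ≤ 0.4) = P(X ≤ 0.4) - P(X ≤ 0.0)
                 = F(0.4) - F(0.0)
                 = 0.859142 - 0.000000
                 = 0.859142

So there's approximately a 85.9% chance that X falls in this range.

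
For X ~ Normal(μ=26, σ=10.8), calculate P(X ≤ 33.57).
0.758325

We have X ~ Normal(μ=26, σ=10.8).

The CDF gives us P(X ≤ k).

Using the CDF:
P(X ≤ 33.57) = 0.758325

This means there's approximately a 75.8% chance that X is at most 33.57.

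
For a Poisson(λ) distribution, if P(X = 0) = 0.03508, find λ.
λ = 3.3501

For a Poisson(λ) distribution, the PMF at 0 is:
P(X = 0) = λ^0 e^(-λ) / 0! = e^(-λ)

Given P(X = 0) = 0.03508:
e^(-λ) = 0.03508
-λ = ln(0.03508)
λ = -ln(0.03508) = 3.3501

Verification: e^(-3.3501) = 0.03508 ✓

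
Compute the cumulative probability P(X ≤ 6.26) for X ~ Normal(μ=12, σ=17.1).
0.368559

We have X ~ Normal(μ=12, σ=17.1).

The CDF gives us P(X ≤ k).

Using the CDF:
P(X ≤ 6.26) = 0.368559

This means there's approximately a 36.9% chance that X is at most 6.26.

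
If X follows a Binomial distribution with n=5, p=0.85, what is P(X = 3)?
0.138178

We have X ~ Binomial(n=5, p=0.85).

For a Binomial distribution, the PMF gives us the probability of each outcome.

Using the PMF formula:
P(X = 3) = 0.138178

Rounded to 4 decimal places: 0.1382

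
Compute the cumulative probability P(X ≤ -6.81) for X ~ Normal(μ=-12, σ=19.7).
0.603899

We have X ~ Normal(μ=-12, σ=19.7).

The CDF gives us P(X ≤ k).

Using the CDF:
P(X ≤ -6.81) = 0.603899

This means there's approximately a 60.4% chance that X is at most -6.81.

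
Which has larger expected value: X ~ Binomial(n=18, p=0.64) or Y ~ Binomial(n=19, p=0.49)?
X has larger mean (11.5200 > 9.3100)

Compute the expected value for each distribution:

X ~ Binomial(n=18, p=0.64):
E[X] = 11.5200

Y ~ Binomial(n=19, p=0.49):
E[Y] = 9.3100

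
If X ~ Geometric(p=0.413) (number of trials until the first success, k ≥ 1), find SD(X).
1.8551

We have X ~ Geometric(p=0.413) (number of trials until the first success, k ≥ 1).

For a Geometric distribution with p=0.413 (number of trials until the first success, k ≥ 1):
σ = √Var(X) = 1.8551

The standard deviation is the square root of the variance.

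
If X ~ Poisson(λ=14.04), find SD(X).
3.7470

We have X ~ Poisson(λ=14.04).

For a Poisson distribution with λ=14.04:
σ = √Var(X) = 3.7470

The standard deviation is the square root of the variance.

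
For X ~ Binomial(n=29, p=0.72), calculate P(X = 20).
0.148499

We have X ~ Binomial(n=29, p=0.72).

For a Binomial distribution, the PMF gives us the probability of each outcome.

Using the PMF formula:
P(X = 20) = 0.148499

Rounded to 4 decimal places: 0.1485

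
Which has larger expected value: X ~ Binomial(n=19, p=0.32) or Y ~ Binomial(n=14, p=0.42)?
X has larger mean (6.0800 > 5.8800)

Compute the expected value for each distribution:

X ~ Binomial(n=19, p=0.32):
E[X] = 6.0800

Y ~ Binomial(n=14, p=0.42):
E[Y] = 5.8800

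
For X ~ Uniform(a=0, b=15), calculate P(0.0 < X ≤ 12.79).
0.852667

We have X ~ Uniform(a=0, b=15).

To find P(0.0 < X ≤ 12.79), we use:
P(0.0 < X ≤ 12.79) = P(X ≤ 12.79) - P(X ≤ 0.0)
                 = F(12.79) - F(0.0)
                 = 0.852667 - 0.000000
                 = 0.852667

So there's approximately a 85.3% chance that X falls in this range.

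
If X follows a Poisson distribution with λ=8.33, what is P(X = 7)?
0.133172

We have X ~ Poisson(λ=8.33).

For a Poisson distribution, the PMF gives us the probability of each outcome.

Using the PMF formula:
P(X = 7) = 0.133172

Rounded to 4 decimal places: 0.1332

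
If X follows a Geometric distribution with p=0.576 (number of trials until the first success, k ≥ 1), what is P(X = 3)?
0.103551

We have X ~ Geometric(p=0.576) (number of trials until the first success, k ≥ 1).

For a Geometric distribution, the PMF gives us the probability of each outcome.

Using the PMF formula:
P(X = 3) = 0.103551

Rounded to 4 decimal places: 0.1036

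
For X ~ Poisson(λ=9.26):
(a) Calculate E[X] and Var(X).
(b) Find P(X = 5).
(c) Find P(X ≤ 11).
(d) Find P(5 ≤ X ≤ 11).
(a) E[X] = 9.2600, Var(X) = 9.2600
(b) P(X = 5) = 0.053989
(c) P(X ≤ 11) = 0.777080
(d) P(5 ≤ X ≤ 11) = 0.730280

We have X ~ Poisson(λ=9.26).

(a) Moments:
E[X] = 9.2600
Var(X) = 9.2600
σ = √Var(X) = 3.0430

(b) Point probability using PMF:
P(X = 5) = 0.053989

(c) Cumulative probability using CDF:
P(X ≤ 11) = F(11) = 0.777080

(d) Range probability:
P(5 ≤ X ≤ 11) = P(X ≤ 11) - P(X ≤ 4)
                   = F(11) - F(4)
                   = 0.777080 - 0.046800
                   = 0.730280

This means approximately 73.0% of outcomes fall in the interval [5, 11].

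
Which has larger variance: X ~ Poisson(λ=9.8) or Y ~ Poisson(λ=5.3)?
X has larger variance (9.8000 > 5.3000)

Compute the variance for each distribution:

X ~ Poisson(λ=9.8):
Var(X) = 9.8000

Y ~ Poisson(λ=5.3):
Var(Y) = 5.3000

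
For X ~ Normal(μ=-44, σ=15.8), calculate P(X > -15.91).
0.037714

We have X ~ Normal(μ=-44, σ=15.8).

P(X > -15.91) = 1 - P(X ≤ -15.91)
                = 1 - F(-15.91)
                = 1 - 0.962286
                = 0.037714

So there's approximately a 3.8% chance that X exceeds -15.91.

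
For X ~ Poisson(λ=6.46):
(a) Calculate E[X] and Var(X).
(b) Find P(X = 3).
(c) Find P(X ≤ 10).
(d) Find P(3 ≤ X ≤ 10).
(a) E[X] = 6.4600, Var(X) = 6.4600
(b) P(X = 3) = 0.070308
(c) P(X ≤ 10) = 0.935368
(d) P(3 ≤ X ≤ 10) = 0.891044

We have X ~ Poisson(λ=6.46).

(a) Moments:
E[X] = 6.4600
Var(X) = 6.4600
σ = √Var(X) = 2.5417

(b) Point probability using PMF:
P(X = 3) = 0.070308

(c) Cumulative probability using CDF:
P(X ≤ 10) = F(10) = 0.935368

(d) Range probability:
P(3 ≤ X ≤ 10) = P(X ≤ 10) - P(X ≤ 2)
                   = F(10) - F(2)
                   = 0.935368 - 0.044324
                   = 0.891044

This means approximately 89.1% of outcomes fall in the interval [3, 10].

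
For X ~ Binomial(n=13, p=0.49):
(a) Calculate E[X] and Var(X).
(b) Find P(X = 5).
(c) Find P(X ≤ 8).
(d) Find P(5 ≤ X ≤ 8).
(a) E[X] = 6.3700, Var(X) = 3.2487
(b) P(X = 5) = 0.166387
(c) P(X ≤ 8) = 0.881664
(d) P(5 ≤ X ≤ 8) = 0.731898

We have X ~ Binomial(n=13, p=0.49).

(a) Moments:
E[X] = 6.3700
Var(X) = 3.2487
σ = √Var(X) = 1.8024

(b) Point probability using PMF:
P(X = 5) = 0.166387

(c) Cumulative probability using CDF:
P(X ≤ 8) = F(8) = 0.881664

(d) Range probability:
P(5 ≤ X ≤ 8) = P(X ≤ 8) - P(X ≤ 4)
                   = F(8) - F(4)
                   = 0.881664 - 0.149766
                   = 0.731898

This means approximately 73.2% of outcomes fall in the interval [5, 8].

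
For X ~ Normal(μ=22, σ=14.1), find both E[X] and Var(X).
E[X] = 22.0000, Var(X) = 198.8100

We have X ~ Normal(μ=22, σ=14.1).

For a Normal distribution with μ=22, σ=14.1:

Expected value:
E[X] = 22.0000

Variance:
Var(X) = 198.8100

Standard deviation:
σ = √Var(X) = 14.1000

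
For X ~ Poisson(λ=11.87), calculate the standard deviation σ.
3.4453

We have X ~ Poisson(λ=11.87).

For a Poisson distribution with λ=11.87:
σ = √Var(X) = 3.4453

The standard deviation is the square root of the variance.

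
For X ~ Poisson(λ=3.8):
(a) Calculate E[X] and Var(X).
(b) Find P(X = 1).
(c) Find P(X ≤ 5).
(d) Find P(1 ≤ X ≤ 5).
(a) E[X] = 3.8000, Var(X) = 3.8000
(b) P(X = 1) = 0.085009
(c) P(X ≤ 5) = 0.815556
(d) P(1 ≤ X ≤ 5) = 0.793185

We have X ~ Poisson(λ=3.8).

(a) Moments:
E[X] = 3.8000
Var(X) = 3.8000
σ = √Var(X) = 1.9494

(b) Point probability using PMF:
P(X = 1) = 0.085009

(c) Cumulative probability using CDF:
P(X ≤ 5) = F(5) = 0.815556

(d) Range probability:
P(1 ≤ X ≤ 5) = P(X ≤ 5) - P(X ≤ 0)
                   = F(5) - F(0)
                   = 0.815556 - 0.022371
                   = 0.793185

This means approximately 79.3% of outcomes fall in the interval [1, 5].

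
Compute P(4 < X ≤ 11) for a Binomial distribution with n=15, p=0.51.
0.928205

We have X ~ Binomial(n=15, p=0.51).

To find P(4 < X ≤ 11), we use:
P(4 < X ≤ 11) = P(X ≤ 11) - P(X ≤ 4)
                 = F(11) - F(4)
                 = 0.978811 - 0.050607
                 = 0.928205

So there's approximately a 92.8% chance that X falls in this range.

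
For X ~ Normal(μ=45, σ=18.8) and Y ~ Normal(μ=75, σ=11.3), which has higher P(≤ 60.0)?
X has higher probability (P(X ≤ 60.0) = 0.7875 > P(Y ≤ 60.0) = 0.0922)

Compute P(≤ 60.0) for each distribution:

X ~ Normal(μ=45, σ=18.8):
P(X ≤ 60.0) = 0.7875

Y ~ Normal(μ=75, σ=11.3):
P(Y ≤ 60.0) = 0.0922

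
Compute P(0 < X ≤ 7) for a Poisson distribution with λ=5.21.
0.838333

We have X ~ Poisson(λ=5.21).

To find P(0 < X ≤ 7), we use:
P(0 < X ≤ 7) = P(X ≤ 7) - P(X ≤ 0)
                 = F(7) - F(0)
                 = 0.843794 - 0.005462
                 = 0.838333

So there's approximately a 83.8% chance that X falls in this range.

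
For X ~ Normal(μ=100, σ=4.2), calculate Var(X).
17.6400

We have X ~ Normal(μ=100, σ=4.2).

For a Normal distribution with μ=100, σ=4.2:
Var(X) = 17.6400

The variance measures the spread of the distribution around the mean.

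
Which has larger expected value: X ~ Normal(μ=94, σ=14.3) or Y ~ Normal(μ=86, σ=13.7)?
X has larger mean (94.0000 > 86.0000)

Compute the expected value for each distribution:

X ~ Normal(μ=94, σ=14.3):
E[X] = 94.0000

Y ~ Normal(μ=86, σ=13.7):
E[Y] = 86.0000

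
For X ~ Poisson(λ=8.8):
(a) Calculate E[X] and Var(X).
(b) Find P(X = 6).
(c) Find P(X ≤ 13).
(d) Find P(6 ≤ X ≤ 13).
(a) E[X] = 8.8000, Var(X) = 8.8000
(b) P(X = 6) = 0.097224
(c) P(X ≤ 13) = 0.935779
(d) P(6 ≤ X ≤ 13) = 0.807393

We have X ~ Poisson(λ=8.8).

(a) Moments:
E[X] = 8.8000
Var(X) = 8.8000
σ = √Var(X) = 2.9665

(b) Point probability using PMF:
P(X = 6) = 0.097224

(c) Cumulative probability using CDF:
P(X ≤ 13) = F(13) = 0.935779

(d) Range probability:
P(6 ≤ X ≤ 13) = P(X ≤ 13) - P(X ≤ 5)
                   = F(13) - F(5)
                   = 0.935779 - 0.128387
                   = 0.807393

This means approximately 80.7% of outcomes fall in the interval [6, 13].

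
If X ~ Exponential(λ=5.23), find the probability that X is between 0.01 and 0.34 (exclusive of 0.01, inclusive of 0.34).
0.780102

We have X ~ Exponential(λ=5.23).

To find P(0.01 < X ≤ 0.34), we use:
P(0.01 < X ≤ 0.34) = P(X ≤ 0.34) - P(X ≤ 0.01)
                 = F(0.34) - F(0.01)
                 = 0.831058 - 0.050956
                 = 0.780102

So there's approximately a 78.0% chance that X falls in this range.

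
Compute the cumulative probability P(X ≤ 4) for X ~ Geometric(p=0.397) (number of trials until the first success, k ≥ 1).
0.867788

We have X ~ Geometric(p=0.397) (number of trials until the first success, k ≥ 1).

The CDF gives us P(X ≤ k).

Using the CDF:
P(X ≤ 4) = 0.867788

This means there's approximately a 86.8% chance that X is at most 4.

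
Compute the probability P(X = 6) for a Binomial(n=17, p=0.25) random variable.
0.127613

We have X ~ Binomial(n=17, p=0.25).

For a Binomial distribution, the PMF gives us the probability of each outcome.

Using the PMF formula:
P(X = 6) = 0.127613

Rounded to 4 decimal places: 0.1276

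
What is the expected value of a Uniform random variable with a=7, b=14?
10.5000

We have X ~ Uniform(a=7, b=14).

For a Uniform distribution with a=7, b=14:
E[X] = 10.5000

This is the expected (average) value of X.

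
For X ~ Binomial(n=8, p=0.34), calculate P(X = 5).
0.073150

We have X ~ Binomial(n=8, p=0.34).

For a Binomial distribution, the PMF gives us the probability of each outcome.

Using the PMF formula:
P(X = 5) = 0.073150

Rounded to 4 decimal places: 0.0732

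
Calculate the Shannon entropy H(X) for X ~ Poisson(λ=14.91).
2.7642 nats

We have X ~ Poisson(λ=14.91).

The Shannon entropy measures the uncertainty or information content of the distribution.

For a Poisson distribution with λ=14.91:
H(X) = 2.7642 nats

(In bits, this would be 3.9878 bits.)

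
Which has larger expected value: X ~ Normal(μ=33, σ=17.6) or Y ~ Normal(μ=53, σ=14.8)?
Y has larger mean (53.0000 > 33.0000)

Compute the expected value for each distribution:

X ~ Normal(μ=33, σ=17.6):
E[X] = 33.0000

Y ~ Normal(μ=53, σ=14.8):
E[Y] = 53.0000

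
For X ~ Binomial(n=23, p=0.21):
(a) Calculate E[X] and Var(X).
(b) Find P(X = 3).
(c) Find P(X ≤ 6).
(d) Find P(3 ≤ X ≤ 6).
(a) E[X] = 4.8300, Var(X) = 3.8157
(b) P(X = 3) = 0.147034
(c) P(X ≤ 6) = 0.807749
(d) P(3 ≤ X ≤ 6) = 0.697287

We have X ~ Binomial(n=23, p=0.21).

(a) Moments:
E[X] = 4.8300
Var(X) = 3.8157
σ = √Var(X) = 1.9534

(b) Point probability using PMF:
P(X = 3) = 0.147034

(c) Cumulative probability using CDF:
P(X ≤ 6) = F(6) = 0.807749

(d) Range probability:
P(3 ≤ X ≤ 6) = P(X ≤ 6) - P(X ≤ 2)
                   = F(6) - F(2)
                   = 0.807749 - 0.110462
                   = 0.697287

This means approximately 69.7% of outcomes fall in the interval [3, 6].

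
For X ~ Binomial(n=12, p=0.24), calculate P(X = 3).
0.257264

We have X ~ Binomial(n=12, p=0.24).

For a Binomial distribution, the PMF gives us the probability of each outcome.

Using the PMF formula:
P(X = 3) = 0.257264

Rounded to 4 decimal places: 0.2573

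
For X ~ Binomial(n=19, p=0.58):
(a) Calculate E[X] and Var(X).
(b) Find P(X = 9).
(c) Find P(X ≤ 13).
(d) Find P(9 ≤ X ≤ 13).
(a) E[X] = 11.0200, Var(X) = 4.6284
(b) P(X = 9) = 0.117196
(c) P(X ≤ 13) = 0.876694
(d) P(9 ≤ X ≤ 13) = 0.755429

We have X ~ Binomial(n=19, p=0.58).

(a) Moments:
E[X] = 11.0200
Var(X) = 4.6284
σ = √Var(X) = 2.1514

(b) Point probability using PMF:
P(X = 9) = 0.117196

(c) Cumulative probability using CDF:
P(X ≤ 13) = F(13) = 0.876694

(d) Range probability:
P(9 ≤ X ≤ 13) = P(X ≤ 13) - P(X ≤ 8)
                   = F(13) - F(8)
                   = 0.876694 - 0.121264
                   = 0.755429

This means approximately 75.5% of outcomes fall in the interval [9, 13].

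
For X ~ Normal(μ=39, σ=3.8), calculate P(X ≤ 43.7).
0.891927

We have X ~ Normal(μ=39, σ=3.8).

The CDF gives us P(X ≤ k).

Using the CDF:
P(X ≤ 43.7) = 0.891927

This means there's approximately a 89.2% chance that X is at most 43.7.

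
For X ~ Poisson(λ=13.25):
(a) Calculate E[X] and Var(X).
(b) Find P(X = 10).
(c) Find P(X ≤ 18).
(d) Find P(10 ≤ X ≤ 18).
(a) E[X] = 13.2500, Var(X) = 13.2500
(b) P(X = 10) = 0.080908
(c) P(X ≤ 18) = 0.919760
(d) P(10 ≤ X ≤ 18) = 0.769834

We have X ~ Poisson(λ=13.25).

(a) Moments:
E[X] = 13.2500
Var(X) = 13.2500
σ = √Var(X) = 3.6401

(b) Point probability using PMF:
P(X = 10) = 0.080908

(c) Cumulative probability using CDF:
P(X ≤ 18) = F(18) = 0.919760

(d) Range probability:
P(10 ≤ X ≤ 18) = P(X ≤ 18) - P(X ≤ 9)
                   = F(18) - F(9)
                   = 0.919760 - 0.149926
                   = 0.769834

This means approximately 77.0% of outcomes fall in the interval [10, 18].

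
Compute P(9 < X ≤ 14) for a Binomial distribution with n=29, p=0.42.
0.652528

We have X ~ Binomial(n=29, p=0.42).

To find P(9 < X ≤ 14), we use:
P(9 < X ≤ 14) = P(X ≤ 14) - P(X ≤ 9)
                 = F(14) - F(9)
                 = 0.809143 - 0.156614
                 = 0.652528

So there's approximately a 65.3% chance that X falls in this range.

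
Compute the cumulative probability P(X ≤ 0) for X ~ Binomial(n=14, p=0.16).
0.087078

We have X ~ Binomial(n=14, p=0.16).

The CDF gives us P(X ≤ k).

Using the CDF:
P(X ≤ 0) = 0.087078

This means there's approximately a 8.7% chance that X is at most 0.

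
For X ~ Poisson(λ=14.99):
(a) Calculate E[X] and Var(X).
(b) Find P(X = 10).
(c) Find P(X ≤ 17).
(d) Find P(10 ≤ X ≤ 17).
(a) E[X] = 14.9900, Var(X) = 14.9900
(b) P(X = 10) = 0.048773
(c) P(X ≤ 17) = 0.749706
(d) P(10 ≤ X ≤ 17) = 0.679527

We have X ~ Poisson(λ=14.99).

(a) Moments:
E[X] = 14.9900
Var(X) = 14.9900
σ = √Var(X) = 3.8717

(b) Point probability using PMF:
P(X = 10) = 0.048773

(c) Cumulative probability using CDF:
P(X ≤ 17) = F(17) = 0.749706

(d) Range probability:
P(10 ≤ X ≤ 17) = P(X ≤ 17) - P(X ≤ 9)
                   = F(17) - F(9)
                   = 0.749706 - 0.070178
                   = 0.679527

This means approximately 68.0% of outcomes fall in the interval [10, 17].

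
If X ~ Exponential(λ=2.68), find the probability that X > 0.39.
0.351621

We have X ~ Exponential(λ=2.68).

P(X > 0.39) = 1 - P(X ≤ 0.39)
                = 1 - F(0.39)
                = 1 - 0.648379
                = 0.351621

So there's approximately a 35.2% chance that X exceeds 0.39.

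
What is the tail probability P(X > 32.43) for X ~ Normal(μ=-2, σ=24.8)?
0.082522

We have X ~ Normal(μ=-2, σ=24.8).

P(X > 32.43) = 1 - P(X ≤ 32.43)
                = 1 - F(32.43)
                = 1 - 0.917478
                = 0.082522

So there's approximately a 8.3% chance that X exceeds 32.43.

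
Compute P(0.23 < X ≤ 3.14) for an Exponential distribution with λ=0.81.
0.751426

We have X ~ Exponential(λ=0.81).

To find P(0.23 < X ≤ 3.14), we use:
P(0.23 < X ≤ 3.14) = P(X ≤ 3.14) - P(X ≤ 0.23)
                 = F(3.14) - F(0.23)
                 = 0.921401 - 0.169975
                 = 0.751426

So there's approximately a 75.1% chance that X falls in this range.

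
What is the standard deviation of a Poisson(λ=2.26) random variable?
1.5033

We have X ~ Poisson(λ=2.26).

For a Poisson distribution with λ=2.26:
σ = √Var(X) = 1.5033

The standard deviation is the square root of the variance.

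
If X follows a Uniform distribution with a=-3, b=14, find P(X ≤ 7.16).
0.597647

We have X ~ Uniform(a=-3, b=14).

The CDF gives us P(X ≤ k).

Using the CDF:
P(X ≤ 7.16) = 0.597647

This means there's approximately a 59.8% chance that X is at most 7.16.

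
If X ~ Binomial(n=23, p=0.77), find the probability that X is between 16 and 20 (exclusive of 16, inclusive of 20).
0.660219

We have X ~ Binomial(n=23, p=0.77).

To find P(16 < X ≤ 20), we use:
P(16 < X ≤ 20) = P(X ≤ 20) - P(X ≤ 16)
                 = F(20) - F(16)
                 = 0.925393 - 0.265174
                 = 0.660219

So there's approximately a 66.0% chance that X falls in this range.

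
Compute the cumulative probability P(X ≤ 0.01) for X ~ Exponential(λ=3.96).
0.038826

We have X ~ Exponential(λ=3.96).

The CDF gives us P(X ≤ k).

Using the CDF:
P(X ≤ 0.01) = 0.038826

This means there's approximately a 3.9% chance that X is at most 0.01.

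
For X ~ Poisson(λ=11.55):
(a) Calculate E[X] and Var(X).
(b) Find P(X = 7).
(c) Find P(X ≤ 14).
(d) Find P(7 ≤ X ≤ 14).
(a) E[X] = 11.5500, Var(X) = 11.5500
(b) P(X = 7) = 0.052425
(c) P(X ≤ 14) = 0.811127
(d) P(7 ≤ X ≤ 14) = 0.752465

We have X ~ Poisson(λ=11.55).

(a) Moments:
E[X] = 11.5500
Var(X) = 11.5500
σ = √Var(X) = 3.3985

(b) Point probability using PMF:
P(X = 7) = 0.052425

(c) Cumulative probability using CDF:
P(X ≤ 14) = F(14) = 0.811127

(d) Range probability:
P(7 ≤ X ≤ 14) = P(X ≤ 14) - P(X ≤ 6)
                   = F(14) - F(6)
                   = 0.811127 - 0.058662
                   = 0.752465

This means approximately 75.2% of outcomes fall in the interval [7, 14].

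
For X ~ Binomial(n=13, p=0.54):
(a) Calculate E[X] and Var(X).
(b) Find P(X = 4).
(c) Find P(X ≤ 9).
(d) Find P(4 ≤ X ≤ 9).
(a) E[X] = 7.0200, Var(X) = 3.2292
(b) P(X = 4) = 0.056066
(c) P(X ≤ 9) = 0.918509
(d) P(4 ≤ X ≤ 9) = 0.894295

We have X ~ Binomial(n=13, p=0.54).

(a) Moments:
E[X] = 7.0200
Var(X) = 3.2292
σ = √Var(X) = 1.7970

(b) Point probability using PMF:
P(X = 4) = 0.056066

(c) Cumulative probability using CDF:
P(X ≤ 9) = F(9) = 0.918509

(d) Range probability:
P(4 ≤ X ≤ 9) = P(X ≤ 9) - P(X ≤ 3)
                   = F(9) - F(3)
                   = 0.918509 - 0.024214
                   = 0.894295

This means approximately 89.4% of outcomes fall in the interval [4, 9].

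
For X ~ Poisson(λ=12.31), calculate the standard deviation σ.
3.5086

We have X ~ Poisson(λ=12.31).

For a Poisson distribution with λ=12.31:
σ = √Var(X) = 3.5086

The standard deviation is the square root of the variance.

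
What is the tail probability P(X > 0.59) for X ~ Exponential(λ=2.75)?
0.197405

We have X ~ Exponential(λ=2.75).

P(X > 0.59) = 1 - P(X ≤ 0.59)
                = 1 - F(0.59)
                = 1 - 0.802595
                = 0.197405

So there's approximately a 19.7% chance that X exceeds 0.59.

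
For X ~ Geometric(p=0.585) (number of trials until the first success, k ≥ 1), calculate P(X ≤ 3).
0.928527

We have X ~ Geometric(p=0.585) (number of trials until the first success, k ≥ 1).

The CDF gives us P(X ≤ k).

Using the CDF:
P(X ≤ 3) = 0.928527

This means there's approximately a 92.9% chance that X is at most 3.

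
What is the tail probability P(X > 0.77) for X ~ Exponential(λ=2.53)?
0.142545

We have X ~ Exponential(λ=2.53).

P(X > 0.77) = 1 - P(X ≤ 0.77)
                = 1 - F(0.77)
                = 1 - 0.857455
                = 0.142545

So there's approximately a 14.3% chance that X exceeds 0.77.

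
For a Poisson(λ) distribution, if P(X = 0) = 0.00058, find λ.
λ = 7.4525

For a Poisson(λ) distribution, the PMF at 0 is:
P(X = 0) = λ^0 e^(-λ) / 0! = e^(-λ)

Given P(X = 0) = 0.00058:
e^(-λ) = 0.00058
-λ = ln(0.00058)
λ = -ln(0.00058) = 7.4525

Verification: e^(-7.4525) = 0.00058 ✓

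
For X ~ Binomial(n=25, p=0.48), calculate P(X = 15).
0.078169

We have X ~ Binomial(n=25, p=0.48).

For a Binomial distribution, the PMF gives us the probability of each outcome.

Using the PMF formula:
P(X = 15) = 0.078169

Rounded to 4 decimal places: 0.0782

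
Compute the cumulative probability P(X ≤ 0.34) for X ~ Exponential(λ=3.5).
0.695779

We have X ~ Exponential(λ=3.5).

The CDF gives us P(X ≤ k).

Using the CDF:
P(X ≤ 0.34) = 0.695779

This means there's approximately a 69.6% chance that X is at most 0.34.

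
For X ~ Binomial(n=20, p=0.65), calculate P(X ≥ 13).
0.601027

We have X ~ Binomial(n=20, p=0.65).

For discrete distributions, P(X ≥ 13) = 1 - P(X ≤ 12).

P(X ≤ 12) = 0.398973
P(X ≥ 13) = 1 - 0.398973 = 0.601027

So there's approximately a 60.1% chance that X is at least 13.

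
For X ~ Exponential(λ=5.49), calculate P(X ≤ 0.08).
0.355448

We have X ~ Exponential(λ=5.49).

The CDF gives us P(X ≤ k).

Using the CDF:
P(X ≤ 0.08) = 0.355448

This means there's approximately a 35.5% chance that X is at most 0.08.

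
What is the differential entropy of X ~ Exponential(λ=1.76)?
0.4347 nats

We have X ~ Exponential(λ=1.76).

The differential entropy measures the uncertainty or information content of the distribution.

For an Exponential distribution with λ=1.76:
h(X) = 0.4347 nats

(In bits, this would be 0.6271 bits.)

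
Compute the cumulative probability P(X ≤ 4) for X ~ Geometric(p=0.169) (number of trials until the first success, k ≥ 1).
0.523126

We have X ~ Geometric(p=0.169) (number of trials until the first success, k ≥ 1).

The CDF gives us P(X ≤ k).

Using the CDF:
P(X ≤ 4) = 0.523126

This means there's approximately a 52.3% chance that X is at most 4.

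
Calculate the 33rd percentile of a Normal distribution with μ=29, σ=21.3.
19.6298

We have X ~ Normal(μ=29, σ=21.3).

We want to find x such that P(X ≤ x) = 0.33.

This is the 33rd percentile, which means 33% of values fall below this point.

Using the inverse CDF (quantile function):
x = F⁻¹(0.33) = 19.6298

Verification: P(X ≤ 19.6298) = 0.33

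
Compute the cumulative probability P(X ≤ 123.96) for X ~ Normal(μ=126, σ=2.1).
0.165667

We have X ~ Normal(μ=126, σ=2.1).

The CDF gives us P(X ≤ k).

Using the CDF:
P(X ≤ 123.96) = 0.165667

This means there's approximately a 16.6% chance that X is at most 123.96.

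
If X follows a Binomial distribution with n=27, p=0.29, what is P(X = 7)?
0.162323

We have X ~ Binomial(n=27, p=0.29).

For a Binomial distribution, the PMF gives us the probability of each outcome.

Using the PMF formula:
P(X = 7) = 0.162323

Rounded to 4 decimal places: 0.1623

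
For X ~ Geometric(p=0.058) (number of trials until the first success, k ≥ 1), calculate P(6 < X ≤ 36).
0.582356

We have X ~ Geometric(p=0.058) (number of trials until the first success, k ≥ 1).

To find P(6 < X ≤ 36), we use:
P(6 < X ≤ 36) = P(X ≤ 36) - P(X ≤ 6)
                 = F(36) - F(6)
                 = 0.883632 - 0.301276
                 = 0.582356

So there's approximately a 58.2% chance that X falls in this range.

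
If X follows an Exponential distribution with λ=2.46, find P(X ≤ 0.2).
0.388598

We have X ~ Exponential(λ=2.46).

The CDF gives us P(X ≤ k).

Using the CDF:
P(X ≤ 0.2) = 0.388598

This means there's approximately a 38.9% chance that X is at most 0.2.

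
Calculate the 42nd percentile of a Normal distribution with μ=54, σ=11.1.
51.7590

We have X ~ Normal(μ=54, σ=11.1).

We want to find x such that P(X ≤ x) = 0.42.

This is the 42nd percentile, which means 42% of values fall below this point.

Using the inverse CDF (quantile function):
x = F⁻¹(0.42) = 51.7590

Verification: P(X ≤ 51.7590) = 0.42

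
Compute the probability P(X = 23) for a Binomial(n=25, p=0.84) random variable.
0.139247

We have X ~ Binomial(n=25, p=0.84).

For a Binomial distribution, the PMF gives us the probability of each outcome.

Using the PMF formula:
P(X = 23) = 0.139247

Rounded to 4 decimal places: 0.1392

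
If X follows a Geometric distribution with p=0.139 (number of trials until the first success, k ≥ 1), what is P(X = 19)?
0.009399

We have X ~ Geometric(p=0.139) (number of trials until the first success, k ≥ 1).

For a Geometric distribution, the PMF gives us the probability of each outcome.

Using the PMF formula:
P(X = 19) = 0.009399

Rounded to 4 decimal places: 0.0094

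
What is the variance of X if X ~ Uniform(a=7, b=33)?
56.3333

We have X ~ Uniform(a=7, b=33).

For a Uniform distribution with a=7, b=33:
Var(X) = 56.3333

The variance measures the spread of the distribution around the mean.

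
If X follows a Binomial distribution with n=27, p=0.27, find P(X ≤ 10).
0.914425

We have X ~ Binomial(n=27, p=0.27).

The CDF gives us P(X ≤ k).

Using the CDF:
P(X ≤ 10) = 0.914425

This means there's approximately a 91.4% chance that X is at most 10.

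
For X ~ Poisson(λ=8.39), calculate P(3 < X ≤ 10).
0.742901

We have X ~ Poisson(λ=8.39).

To find P(3 < X ≤ 10), we use:
P(3 < X ≤ 10) = P(X ≤ 10) - P(X ≤ 3)
                 = F(10) - F(3)
                 = 0.775384 - 0.032483
                 = 0.742901

So there's approximately a 74.3% chance that X falls in this range.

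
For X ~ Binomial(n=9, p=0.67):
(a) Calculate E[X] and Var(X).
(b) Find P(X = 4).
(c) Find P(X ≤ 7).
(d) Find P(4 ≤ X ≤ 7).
(a) E[X] = 6.0300, Var(X) = 1.9899
(b) P(X = 4) = 0.099366
(c) P(X ≤ 7) = 0.852191
(d) P(4 ≤ X ≤ 7) = 0.811782

We have X ~ Binomial(n=9, p=0.67).

(a) Moments:
E[X] = 6.0300
Var(X) = 1.9899
σ = √Var(X) = 1.4106

(b) Point probability using PMF:
P(X = 4) = 0.099366

(c) Cumulative probability using CDF:
P(X ≤ 7) = F(7) = 0.852191

(d) Range probability:
P(4 ≤ X ≤ 7) = P(X ≤ 7) - P(X ≤ 3)
                   = F(7) - F(3)
                   = 0.852191 - 0.040410
                   = 0.811782

This means approximately 81.2% of outcomes fall in the interval [4, 7].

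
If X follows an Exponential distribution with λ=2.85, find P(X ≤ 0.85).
0.911300

We have X ~ Exponential(λ=2.85).

The CDF gives us P(X ≤ k).

Using the CDF:
P(X ≤ 0.85) = 0.911300

This means there's approximately a 91.1% chance that X is at most 0.85.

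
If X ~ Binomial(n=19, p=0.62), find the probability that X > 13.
0.210489

We have X ~ Binomial(n=19, p=0.62).

P(X > 13) = 1 - P(X ≤ 13)
                = 1 - F(13)
                = 1 - 0.789511
                = 0.210489

So there's approximately a 21.0% chance that X exceeds 13.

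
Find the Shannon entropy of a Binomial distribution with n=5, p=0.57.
1.5112 nats

We have X ~ Binomial(n=5, p=0.57).

The Shannon entropy measures the uncertainty or information content of the distribution.

For a Binomial distribution with n=5, p=0.57:
H(X) = 1.5112 nats

(In bits, this would be 2.1802 bits.)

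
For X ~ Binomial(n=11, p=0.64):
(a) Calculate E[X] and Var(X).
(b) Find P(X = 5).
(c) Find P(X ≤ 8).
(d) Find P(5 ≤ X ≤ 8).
(a) E[X] = 7.0400, Var(X) = 2.5344
(b) P(X = 5) = 0.107983
(c) P(X ≤ 8) = 0.818559
(d) P(5 ≤ X ≤ 8) = 0.760412

We have X ~ Binomial(n=11, p=0.64).

(a) Moments:
E[X] = 7.0400
Var(X) = 2.5344
σ = √Var(X) = 1.5920

(b) Point probability using PMF:
P(X = 5) = 0.107983

(c) Cumulative probability using CDF:
P(X ≤ 8) = F(8) = 0.818559

(d) Range probability:
P(5 ≤ X ≤ 8) = P(X ≤ 8) - P(X ≤ 4)
                   = F(8) - F(4)
                   = 0.818559 - 0.058147
                   = 0.760412

This means approximately 76.0% of outcomes fall in the interval [5, 8].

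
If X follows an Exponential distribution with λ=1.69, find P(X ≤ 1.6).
0.933063

We have X ~ Exponential(λ=1.69).

The CDF gives us P(X ≤ k).

Using the CDF:
P(X ≤ 1.6) = 0.933063

This means there's approximately a 93.3% chance that X is at most 1.6.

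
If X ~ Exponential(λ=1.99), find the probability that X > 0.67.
0.263606

We have X ~ Exponential(λ=1.99).

P(X > 0.67) = 1 - P(X ≤ 0.67)
                = 1 - F(0.67)
                = 1 - 0.736394
                = 0.263606

So there's approximately a 26.4% chance that X exceeds 0.67.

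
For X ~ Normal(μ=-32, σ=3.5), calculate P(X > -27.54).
0.101281

We have X ~ Normal(μ=-32, σ=3.5).

P(X > -27.54) = 1 - P(X ≤ -27.54)
                = 1 - F(-27.54)
                = 1 - 0.898719
                = 0.101281

So there's approximately a 10.1% chance that X exceeds -27.54.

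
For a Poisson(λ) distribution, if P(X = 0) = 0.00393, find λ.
λ = 5.5391

For a Poisson(λ) distribution, the PMF at 0 is:
P(X = 0) = λ^0 e^(-λ) / 0! = e^(-λ)

Given P(X = 0) = 0.00393:
e^(-λ) = 0.00393
-λ = ln(0.00393)
λ = -ln(0.00393) = 5.5391

Verification: e^(-5.5391) = 0.00393 ✓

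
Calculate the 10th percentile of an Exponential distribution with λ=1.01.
0.1043

We have X ~ Exponential(λ=1.01).

We want to find x such that P(X ≤ x) = 0.1.

This is the 10th percentile, which means 10% of values fall below this point.

Using the inverse CDF (quantile function):
x = F⁻¹(0.1) = 0.1043

Verification: P(X ≤ 0.1043) = 0.1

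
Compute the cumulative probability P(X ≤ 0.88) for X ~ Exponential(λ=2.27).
0.864340

We have X ~ Exponential(λ=2.27).

The CDF gives us P(X ≤ k).

Using the CDF:
P(X ≤ 0.88) = 0.864340

This means there's approximately a 86.4% chance that X is at most 0.88.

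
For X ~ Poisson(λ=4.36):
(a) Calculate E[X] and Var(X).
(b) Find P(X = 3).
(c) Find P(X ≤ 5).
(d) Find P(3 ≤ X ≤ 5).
(a) E[X] = 4.3600, Var(X) = 4.3600
(b) P(X = 3) = 0.176516
(c) P(X ≤ 5) = 0.726642
(d) P(3 ≤ X ≤ 5) = 0.536694

We have X ~ Poisson(λ=4.36).

(a) Moments:
E[X] = 4.3600
Var(X) = 4.3600
σ = √Var(X) = 2.0881

(b) Point probability using PMF:
P(X = 3) = 0.176516

(c) Cumulative probability using CDF:
P(X ≤ 5) = F(5) = 0.726642

(d) Range probability:
P(3 ≤ X ≤ 5) = P(X ≤ 5) - P(X ≤ 2)
                   = F(5) - F(2)
                   = 0.726642 - 0.189948
                   = 0.536694

This means approximately 53.7% of outcomes fall in the interval [3, 5].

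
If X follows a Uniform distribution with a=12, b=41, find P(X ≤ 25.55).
0.467241

We have X ~ Uniform(a=12, b=41).

The CDF gives us P(X ≤ k).

Using the CDF:
P(X ≤ 25.55) = 0.467241

This means there's approximately a 46.7% chance that X is at most 25.55.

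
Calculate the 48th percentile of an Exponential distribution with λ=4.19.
0.1561

We have X ~ Exponential(λ=4.19).

We want to find x such that P(X ≤ x) = 0.48.

This is the 48th percentile, which means 48% of values fall below this point.

Using the inverse CDF (quantile function):
x = F⁻¹(0.48) = 0.1561

Verification: P(X ≤ 0.1561) = 0.48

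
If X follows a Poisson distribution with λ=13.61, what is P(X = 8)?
0.035859

We have X ~ Poisson(λ=13.61).

For a Poisson distribution, the PMF gives us the probability of each outcome.

Using the PMF formula:
P(X = 8) = 0.035859

Rounded to 4 decimal places: 0.0359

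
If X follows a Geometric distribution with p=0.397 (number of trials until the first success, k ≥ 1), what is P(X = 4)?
0.087045

We have X ~ Geometric(p=0.397) (number of trials until the first success, k ≥ 1).

For a Geometric distribution, the PMF gives us the probability of each outcome.

Using the PMF formula:
P(X = 4) = 0.087045

Rounded to 4 decimal places: 0.0870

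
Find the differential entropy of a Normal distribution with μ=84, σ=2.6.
2.3744 nats

We have X ~ Normal(μ=84, σ=2.6).

The differential entropy measures the uncertainty or information content of the distribution.

For a Normal distribution with μ=84, σ=2.6:
h(X) = 2.3744 nats

(In bits, this would be 3.4256 bits.)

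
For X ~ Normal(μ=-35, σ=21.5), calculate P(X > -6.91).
0.095689

We have X ~ Normal(μ=-35, σ=21.5).

P(X > -6.91) = 1 - P(X ≤ -6.91)
                = 1 - F(-6.91)
                = 1 - 0.904311
                = 0.095689

So there's approximately a 9.6% chance that X exceeds -6.91.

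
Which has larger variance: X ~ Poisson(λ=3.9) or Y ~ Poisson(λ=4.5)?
Y has larger variance (4.5000 > 3.9000)

Compute the variance for each distribution:

X ~ Poisson(λ=3.9):
Var(X) = 3.9000

Y ~ Poisson(λ=4.5):
Var(Y) = 4.5000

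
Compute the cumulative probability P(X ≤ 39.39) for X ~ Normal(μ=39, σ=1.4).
0.609713

We have X ~ Normal(μ=39, σ=1.4).

The CDF gives us P(X ≤ k).

Using the CDF:
P(X ≤ 39.39) = 0.609713

This means there's approximately a 61.0% chance that X is at most 39.39.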